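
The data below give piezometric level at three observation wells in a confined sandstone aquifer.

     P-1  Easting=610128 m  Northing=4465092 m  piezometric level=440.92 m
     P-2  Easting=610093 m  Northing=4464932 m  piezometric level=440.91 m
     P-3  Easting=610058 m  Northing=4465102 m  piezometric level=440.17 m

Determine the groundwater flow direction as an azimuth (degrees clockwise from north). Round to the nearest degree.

With h = a·x + b·y + c and P-1 as origin, the differences give:
  (-35)·a + (-160)·b = -0.01
  (-70)·a + 10·b = -0.75
Eliminate b (×10 and ×(-160), subtract): -11550·a = -120.100 → a = ∂h/∂x = +0.01040
Back-substitute: b = ∂h/∂y = -0.002212.
Flow direction (−∇h) has components (-0.01040 E, +0.002212 N).
Azimuth = atan2(E, N) = atan2(-0.01040, +0.002212) = 282.0° ≈ 282°.

282°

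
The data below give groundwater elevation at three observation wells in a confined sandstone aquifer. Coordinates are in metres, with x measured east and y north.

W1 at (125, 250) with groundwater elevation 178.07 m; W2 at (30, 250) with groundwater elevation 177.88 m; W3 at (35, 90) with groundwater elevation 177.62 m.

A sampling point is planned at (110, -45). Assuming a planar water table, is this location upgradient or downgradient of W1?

downgradient

With h = a·x + b·y + c and W1 as origin, the differences give:
  (-95)·a + 0·b = -0.19
  (-90)·a + (-160)·b = -0.45
Eliminate b (×(-160) and ×0, subtract): 15200·a = 30.400 → a = ∂h/∂x = +0.002000
Back-substitute: b = ∂h/∂y = +0.001687.
Head at (110, -45) = 178.07 + (+0.002000)·(-15) + (+0.001687)·(-295) = 177.54 m.
That is lower than the 178.07 m at W1, so the point is downgradient.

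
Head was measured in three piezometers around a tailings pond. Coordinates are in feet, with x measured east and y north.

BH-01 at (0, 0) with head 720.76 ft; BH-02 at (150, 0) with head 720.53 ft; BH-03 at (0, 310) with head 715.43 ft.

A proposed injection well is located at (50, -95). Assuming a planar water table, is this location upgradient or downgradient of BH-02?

∂h/∂x = (720.53 − 720.76) / (150 − 0) = -0.001533
∂h/∂y = (715.43 − 720.76) / (310 − 0) = -0.01719
Head at (50, -95) = 720.76 + (-0.001533)·(50) + (-0.01719)·(-95) = 722.32 ft.
That is higher than the 720.53 ft at BH-02, so the point is upgradient.

upgradient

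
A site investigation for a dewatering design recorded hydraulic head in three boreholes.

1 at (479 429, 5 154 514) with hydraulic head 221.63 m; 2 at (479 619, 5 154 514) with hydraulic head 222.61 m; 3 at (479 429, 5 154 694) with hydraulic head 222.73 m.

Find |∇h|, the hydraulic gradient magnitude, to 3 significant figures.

∂h/∂x = (222.61 − 221.63) / (479619 − 479429) = +0.005158
∂h/∂y = (222.73 − 221.63) / (5154694 − 5154514) = +0.006111
|∇h| = √(0.005158² + 0.006111²) = 0.007997

0.00800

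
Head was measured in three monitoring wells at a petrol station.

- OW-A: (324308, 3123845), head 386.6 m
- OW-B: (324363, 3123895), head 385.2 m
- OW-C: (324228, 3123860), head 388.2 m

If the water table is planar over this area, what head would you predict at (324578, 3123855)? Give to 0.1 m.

380.9 m

With h = a·x + b·y + c and OW-A as origin, the differences give:
  55·a + 50·b = -1.4
  (-80)·a + 15·b = +1.6
Eliminate b (×15 and ×50, subtract): 4825·a = -101.00 → a = ∂h/∂x = -0.02093
Back-substitute: b = ∂h/∂y = -0.004974.
h(324578, 3123855) = 386.6 + (-0.02093)·(270) + (-0.004974)·(10) = 386.6 -5.652 -0.050 = 380.898 m.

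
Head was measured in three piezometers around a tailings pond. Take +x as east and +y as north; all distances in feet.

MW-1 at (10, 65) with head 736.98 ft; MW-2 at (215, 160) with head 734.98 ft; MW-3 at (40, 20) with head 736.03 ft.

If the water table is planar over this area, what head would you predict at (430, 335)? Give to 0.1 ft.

733.7 ft

Taking MW-1 as reference: MW-2−MW-1 = (205, 95, -2.00); MW-3−MW-1 = (30, -45, -0.95).
Solve a·Δx + b·Δy = Δh: det = 205·(-45) − 30·95 = -12075.
∂h/∂x = [(-2.00)·(-45) − (-0.95)·95] / -12075 = -0.01493
∂h/∂y = [205·(-0.95) − 30·(-2.00)] / -12075 = +0.01116
h(430, 335) = 736.98 + (-0.01493)·(420) + (+0.01116)·(270) = 736.98 -6.270 +3.013 = 733.723 ft.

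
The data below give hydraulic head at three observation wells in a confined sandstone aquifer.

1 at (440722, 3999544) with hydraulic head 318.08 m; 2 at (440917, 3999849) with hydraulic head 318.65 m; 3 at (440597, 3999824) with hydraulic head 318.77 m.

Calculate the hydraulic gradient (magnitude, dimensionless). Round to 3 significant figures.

0.00229

Differences from 1: to 2 (Δx, Δy, Δh) = (195, 305, +0.57); to 3 = (-125, 280, +0.69).
Solve a·Δx + b·Δy = Δh: det = 195·280 − (-125)·305 = 92725.
∂h/∂x = [(+0.57)·280 − (+0.69)·305] / 92725 = -0.0005484
∂h/∂y = [195·(+0.69) − (-125)·(+0.57)] / 92725 = +0.002219
|∇h| = √(-0.0005484² + 0.002219²) = 0.002286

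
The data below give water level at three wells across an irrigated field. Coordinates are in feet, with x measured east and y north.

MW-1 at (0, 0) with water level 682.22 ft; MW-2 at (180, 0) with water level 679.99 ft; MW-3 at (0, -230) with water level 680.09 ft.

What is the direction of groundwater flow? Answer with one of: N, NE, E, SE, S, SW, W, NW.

∂h/∂x = (679.99 − 682.22) / (180 − 0) = -0.01239
∂h/∂y = (680.09 − 682.22) / (-230 − 0) = +0.009261
Flow = −∇h = (+0.01239 east, -0.009261 north), which points southeast.

SE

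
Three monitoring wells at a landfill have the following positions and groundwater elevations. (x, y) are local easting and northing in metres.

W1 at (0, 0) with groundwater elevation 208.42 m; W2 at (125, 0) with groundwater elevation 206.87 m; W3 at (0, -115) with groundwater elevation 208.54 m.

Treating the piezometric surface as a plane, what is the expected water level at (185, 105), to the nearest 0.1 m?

∂h/∂x = (206.87 − 208.42) / (125 − 0) = -0.01240
∂h/∂y = (208.54 − 208.42) / (-115 − 0) = -0.001043
h(185, 105) = 208.42 + (-0.01240)·(185) + (-0.001043)·(105) = 208.42 -2.294 -0.110 = 206.016 m.

206.0 m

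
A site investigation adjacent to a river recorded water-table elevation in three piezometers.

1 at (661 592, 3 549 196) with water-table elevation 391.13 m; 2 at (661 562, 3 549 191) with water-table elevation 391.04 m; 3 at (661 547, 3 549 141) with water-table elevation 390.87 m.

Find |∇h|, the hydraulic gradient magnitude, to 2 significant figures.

Three-point gradient (reference 1): Δ to 2 = (-30, -5, -0.09), Δ to 3 = (-45, -55, -0.26).
∂h/∂x = +0.002561, ∂h/∂y = +0.002632 (det = 1425).
|∇h| = √(0.002561² + 0.002632²) = 0.003672

0.0037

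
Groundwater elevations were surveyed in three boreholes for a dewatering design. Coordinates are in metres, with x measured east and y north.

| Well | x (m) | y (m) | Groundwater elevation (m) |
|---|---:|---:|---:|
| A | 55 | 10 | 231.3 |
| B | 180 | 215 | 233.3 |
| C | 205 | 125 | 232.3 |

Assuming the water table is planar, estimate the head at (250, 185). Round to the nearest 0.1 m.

Differences from A: to B (Δx, Δy, Δh) = (125, 205, +2.0); to C = (150, 115, +1.0).
Solve a·Δx + b·Δy = Δh: det = 125·115 − 150·205 = -16375.
∂h/∂x = [(+2.0)·115 − (+1.0)·205] / -16375 = -0.001527
∂h/∂y = [125·(+1.0) − 150·(+2.0)] / -16375 = +0.01069
h(250, 185) = 231.3 + (-0.001527)·(195) + (+0.01069)·(175) = 231.3 -0.298 +1.870 = 232.873 m.

232.9 m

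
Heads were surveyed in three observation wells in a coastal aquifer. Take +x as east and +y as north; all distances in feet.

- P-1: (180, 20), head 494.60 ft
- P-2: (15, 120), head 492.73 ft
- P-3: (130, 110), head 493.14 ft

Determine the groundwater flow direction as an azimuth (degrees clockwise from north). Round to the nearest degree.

Differences from P-1: to P-2 (Δx, Δy, Δh) = (-165, 100, -1.87); to P-3 = (-50, 90, -1.46).
Determinant of the coordinate differences = (-165)·90 − (-50)·100 = -9850.
∂h/∂x = [(-1.87)·90 − (-1.46)·100] / -9850 = +0.002264
∂h/∂y = [(-165)·(-1.46) − (-50)·(-1.87)] / -9850 = -0.01496
Flow direction (−∇h) has components (-0.002264 E, +0.01496 N).
Azimuth = atan2(E, N) = atan2(-0.002264, +0.01496) = 351.4° ≈ 351°.

351°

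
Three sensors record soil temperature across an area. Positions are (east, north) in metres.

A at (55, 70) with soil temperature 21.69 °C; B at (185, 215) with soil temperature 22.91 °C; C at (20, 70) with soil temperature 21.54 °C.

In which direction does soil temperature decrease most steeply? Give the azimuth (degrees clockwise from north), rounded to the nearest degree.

223°

Differences from A: to B (Δx, Δy, Δh) = (130, 145, +1.22); to C = (-35, 0, -0.15).
Determinant of the coordinate differences = 130·0 − (-35)·145 = 5075.
∂T/∂x = [(+1.22)·0 − (-0.15)·145] / 5075 = +0.004286
∂T/∂y = [130·(-0.15) − (-35)·(+1.22)] / 5075 = +0.004571
Steepest decrease is along −∇f: components (-0.004286 E, -0.004571 N).
Azimuth = atan2(-0.004286, -0.004571) = 223.2° ≈ 223°.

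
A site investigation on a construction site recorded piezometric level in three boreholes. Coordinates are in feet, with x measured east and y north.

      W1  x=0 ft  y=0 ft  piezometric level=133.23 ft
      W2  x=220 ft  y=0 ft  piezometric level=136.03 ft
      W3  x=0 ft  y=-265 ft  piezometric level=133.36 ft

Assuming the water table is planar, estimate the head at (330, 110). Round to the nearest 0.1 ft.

137.4 ft

∂h/∂x = (136.03 − 133.23) / (220 − 0) = +0.01273
∂h/∂y = (133.36 − 133.23) / (-265 − 0) = -0.0004906
h(330, 110) = 133.23 + (+0.01273)·(330) + (-0.0004906)·(110) = 133.23 +4.200 -0.054 = 137.376 ft.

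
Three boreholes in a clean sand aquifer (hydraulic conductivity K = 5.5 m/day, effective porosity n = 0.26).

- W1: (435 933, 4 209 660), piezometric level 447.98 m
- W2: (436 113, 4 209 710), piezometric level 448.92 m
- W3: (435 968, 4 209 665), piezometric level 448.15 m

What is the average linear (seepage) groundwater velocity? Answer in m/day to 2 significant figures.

0.11 m/day

Taking W1 as reference: W2−W1 = (180, 50, +0.94); W3−W1 = (35, 5, +0.17).
Determinant of the coordinate differences = 180·5 − 35·50 = -850.
∂h/∂x = [(+0.94)·5 − (+0.17)·50] / -850 = +0.004471
∂h/∂y = [180·(+0.17) − 35·(+0.94)] / -850 = +0.002706
|∇h| = √(0.004471² + 0.002706²) = 0.005226
Seepage velocity v = K·i/n = 5.5 × 0.005226 / 0.26 = 0.1105 m/day.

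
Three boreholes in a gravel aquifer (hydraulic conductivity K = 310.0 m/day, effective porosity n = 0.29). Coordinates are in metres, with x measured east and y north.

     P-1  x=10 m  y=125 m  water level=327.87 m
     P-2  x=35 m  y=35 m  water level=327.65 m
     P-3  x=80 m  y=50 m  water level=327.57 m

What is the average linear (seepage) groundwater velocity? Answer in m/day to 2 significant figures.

3.2 m/day

With h = a·x + b·y + c and P-1 as origin, the differences give:
  25·a + (-90)·b = -0.22
  70·a + (-75)·b = -0.30
Eliminate b (×(-75) and ×(-90), subtract): 4425·a = -10.500 → a = ∂h/∂x = -0.002373
Back-substitute: b = ∂h/∂y = +0.001785.
|∇h| = √(-0.002373² + 0.001785²) = 0.002969
Seepage velocity v = K·i/n = 310.0 × 0.002969 / 0.29 = 3.174 m/day.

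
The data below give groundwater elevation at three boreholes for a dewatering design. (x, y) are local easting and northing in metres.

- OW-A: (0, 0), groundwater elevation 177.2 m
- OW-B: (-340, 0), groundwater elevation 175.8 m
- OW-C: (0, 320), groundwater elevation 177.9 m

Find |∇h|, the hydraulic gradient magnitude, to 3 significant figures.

0.00466

∂h/∂x = (175.8 − 177.2) / (-340 − 0) = +0.004118
∂h/∂y = (177.9 − 177.2) / (320 − 0) = +0.002188
|∇h| = √(0.004118² + 0.002188²) = 0.004663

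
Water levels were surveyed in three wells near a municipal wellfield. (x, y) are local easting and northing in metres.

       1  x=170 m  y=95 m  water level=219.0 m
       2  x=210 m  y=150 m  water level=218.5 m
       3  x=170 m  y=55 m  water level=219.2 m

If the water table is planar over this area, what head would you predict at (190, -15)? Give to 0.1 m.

219.4 m

Three-point gradient (reference 1): Δ to 2 = (40, 55, -0.5), Δ to 3 = (0, -40, +0.2).
∂h/∂x = -0.005625, ∂h/∂y = -0.005000 (det = -1600).
h(190, -15) = 219.0 + (-0.005625)·(20) + (-0.005000)·(-110) = 219.0 -0.113 +0.550 = 219.437 m.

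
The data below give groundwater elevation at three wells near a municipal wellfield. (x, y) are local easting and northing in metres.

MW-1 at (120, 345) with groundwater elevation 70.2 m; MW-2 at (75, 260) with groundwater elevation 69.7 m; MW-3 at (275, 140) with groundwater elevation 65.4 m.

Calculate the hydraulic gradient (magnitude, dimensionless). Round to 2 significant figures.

Taking MW-1 as reference: MW-2−MW-1 = (-45, -85, -0.5); MW-3−MW-1 = (155, -205, -4.8).
Determinant of the coordinate differences = (-45)·(-205) − 155·(-85) = 22400.
∂h/∂x = [(-0.5)·(-205) − (-4.8)·(-85)] / 22400 = -0.01364
∂h/∂y = [(-45)·(-4.8) − 155·(-0.5)] / 22400 = +0.01310
|∇h| = √(-0.01364² + 0.01310²) = 0.01891

0.019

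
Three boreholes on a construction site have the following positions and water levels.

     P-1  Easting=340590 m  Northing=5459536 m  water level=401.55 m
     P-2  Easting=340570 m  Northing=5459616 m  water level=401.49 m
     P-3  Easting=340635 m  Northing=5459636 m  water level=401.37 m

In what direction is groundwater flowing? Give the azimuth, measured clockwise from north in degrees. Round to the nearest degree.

053°

Three-point gradient (reference P-1): Δ to P-2 = (-20, 80, -0.06), Δ to P-3 = (45, 100, -0.18).
∂h/∂x = -0.001500, ∂h/∂y = -0.001125 (det = -5600).
Flow direction (−∇h) has components (+0.001500 E, +0.001125 N).
Azimuth = atan2(E, N) = atan2(+0.001500, +0.001125) = 53.1° ≈ 053°.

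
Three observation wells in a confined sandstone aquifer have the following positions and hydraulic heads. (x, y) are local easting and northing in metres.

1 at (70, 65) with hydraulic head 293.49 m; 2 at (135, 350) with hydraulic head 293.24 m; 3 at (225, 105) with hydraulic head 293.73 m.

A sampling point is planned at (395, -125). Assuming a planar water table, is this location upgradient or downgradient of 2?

upgradient

Three-point gradient (reference 1): Δ to 2 = (65, 285, -0.25), Δ to 3 = (155, 40, +0.24).
∂h/∂x = +0.001886, ∂h/∂y = -0.001307 (det = -41575).
Head at (395, -125) = 293.49 + (+0.001886)·(325) + (-0.001307)·(-190) = 294.35 m.
That is higher than the 293.24 m at 2, so the point is upgradient.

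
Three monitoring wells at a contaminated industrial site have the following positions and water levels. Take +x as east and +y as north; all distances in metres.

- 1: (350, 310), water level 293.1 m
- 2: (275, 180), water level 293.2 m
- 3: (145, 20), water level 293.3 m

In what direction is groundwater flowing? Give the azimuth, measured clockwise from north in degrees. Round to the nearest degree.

331°

Differences from 1: to 2 (Δx, Δy, Δh) = (-75, -130, +0.1); to 3 = (-205, -290, +0.2).
Solve a·Δx + b·Δy = Δh: det = (-75)·(-290) − (-205)·(-130) = -4900.
∂h/∂x = [(+0.1)·(-290) − (+0.2)·(-130)] / -4900 = +0.0006122
∂h/∂y = [(-75)·(+0.2) − (-205)·(+0.1)] / -4900 = -0.001122
Flow direction (−∇h) has components (-0.0006122 E, +0.001122 N).
Azimuth = atan2(E, N) = atan2(-0.0006122, +0.001122) = 331.4° ≈ 331°.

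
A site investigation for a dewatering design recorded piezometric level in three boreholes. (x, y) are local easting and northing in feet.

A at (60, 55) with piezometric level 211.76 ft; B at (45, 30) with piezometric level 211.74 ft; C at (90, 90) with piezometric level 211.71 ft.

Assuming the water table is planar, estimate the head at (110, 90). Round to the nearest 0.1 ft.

211.5 ft

Taking A as reference: B−A = (-15, -25, -0.02); C−A = (30, 35, -0.05).
Solve a·Δx + b·Δy = Δh: det = (-15)·35 − 30·(-25) = 225.
∂h/∂x = [(-0.02)·35 − (-0.05)·(-25)] / 225 = -0.008667
∂h/∂y = [(-15)·(-0.05) − 30·(-0.02)] / 225 = +0.006000
h(110, 90) = 211.76 + (-0.008667)·(50) + (+0.006000)·(35) = 211.76 -0.433 +0.210 = 211.537 ft.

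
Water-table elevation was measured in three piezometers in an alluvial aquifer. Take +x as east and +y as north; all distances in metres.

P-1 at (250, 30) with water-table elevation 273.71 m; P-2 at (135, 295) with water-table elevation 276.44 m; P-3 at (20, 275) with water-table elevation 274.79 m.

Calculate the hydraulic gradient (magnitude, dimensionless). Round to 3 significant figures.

0.0193

Three-point gradient (reference P-1): Δ to P-2 = (-115, 265, +2.73), Δ to P-3 = (-230, 245, +1.08).
∂h/∂x = +0.01168, ∂h/∂y = +0.01537 (det = 32775).
|∇h| = √(0.01168² + 0.01537²) = 0.0193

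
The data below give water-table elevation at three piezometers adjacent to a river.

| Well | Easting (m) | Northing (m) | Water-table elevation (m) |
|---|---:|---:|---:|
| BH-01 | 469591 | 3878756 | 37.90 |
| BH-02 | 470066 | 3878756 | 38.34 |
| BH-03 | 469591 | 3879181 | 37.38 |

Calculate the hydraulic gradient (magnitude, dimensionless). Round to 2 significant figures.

∂h/∂x = (38.34 − 37.90) / (470066 − 469591) = +0.0009263
∂h/∂y = (37.38 − 37.90) / (3879181 − 3878756) = -0.001224
|∇h| = √(0.0009263² + -0.001224²) = 0.001535

0.0015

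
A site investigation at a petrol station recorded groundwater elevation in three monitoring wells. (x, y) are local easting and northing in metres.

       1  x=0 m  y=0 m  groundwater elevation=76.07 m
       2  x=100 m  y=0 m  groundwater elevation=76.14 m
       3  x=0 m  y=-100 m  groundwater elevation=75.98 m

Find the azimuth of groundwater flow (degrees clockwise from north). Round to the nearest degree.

218°

∂h/∂x = (76.14 − 76.07) / (100 − 0) = +0.0007000
∂h/∂y = (75.98 − 76.07) / (-100 − 0) = +0.0009000
Flow direction (−∇h) has components (-0.0007000 E, -0.0009000 N).
Azimuth = atan2(E, N) = atan2(-0.0007000, -0.0009000) = 217.9° ≈ 218°.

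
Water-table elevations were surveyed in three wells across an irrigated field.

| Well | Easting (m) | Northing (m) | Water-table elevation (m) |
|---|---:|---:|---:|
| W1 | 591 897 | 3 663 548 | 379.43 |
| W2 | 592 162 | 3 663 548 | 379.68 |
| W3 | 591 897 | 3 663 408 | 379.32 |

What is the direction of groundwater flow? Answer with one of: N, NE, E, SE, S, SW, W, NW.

SW

∂h/∂x = (379.68 − 379.43) / (592162 − 591897) = +0.0009434
∂h/∂y = (379.32 − 379.43) / (3663408 − 3663548) = +0.0007857
Flow = −∇h = (-0.0009434 east, -0.0007857 north), which points southwest.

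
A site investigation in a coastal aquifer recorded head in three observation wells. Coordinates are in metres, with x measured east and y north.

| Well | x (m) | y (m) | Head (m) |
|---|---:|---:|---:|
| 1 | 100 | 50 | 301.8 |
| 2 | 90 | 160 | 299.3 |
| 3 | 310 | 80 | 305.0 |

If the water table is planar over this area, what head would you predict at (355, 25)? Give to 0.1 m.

With h = a·x + b·y + c and 1 as origin, the differences give:
  (-10)·a + 110·b = -2.5
  210·a + 30·b = +3.2
Eliminate b (×30 and ×110, subtract): -23400·a = -427.00 → a = ∂h/∂x = +0.01825
Back-substitute: b = ∂h/∂y = -0.02107.
h(355, 25) = 301.8 + (+0.01825)·(255) + (-0.02107)·(-25) = 301.8 +4.653 +0.527 = 306.980 m.

307.0 m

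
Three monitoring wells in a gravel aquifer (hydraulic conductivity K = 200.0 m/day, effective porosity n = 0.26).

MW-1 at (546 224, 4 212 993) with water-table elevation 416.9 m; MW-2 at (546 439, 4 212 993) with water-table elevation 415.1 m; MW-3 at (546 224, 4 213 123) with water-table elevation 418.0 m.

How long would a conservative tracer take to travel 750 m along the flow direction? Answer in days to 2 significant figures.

82 days

∂h/∂x = (415.1 − 416.9) / (546439 − 546224) = -0.008372
∂h/∂y = (418.0 − 416.9) / (4213123 − 4212993) = +0.008462
|∇h| = √(-0.008372² + 0.008462²) = 0.0119
Seepage velocity v = K·i/n = 200.0 × 0.0119 / 0.26 = 9.154 m/day.
t = 750 / 9.154 = 81.93 days.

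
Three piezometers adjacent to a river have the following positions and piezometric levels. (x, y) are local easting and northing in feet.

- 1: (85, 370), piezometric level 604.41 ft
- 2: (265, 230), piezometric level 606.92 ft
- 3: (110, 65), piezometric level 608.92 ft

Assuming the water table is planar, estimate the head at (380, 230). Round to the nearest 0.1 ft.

607.2 ft

Differences from 1: to 2 (Δx, Δy, Δh) = (180, -140, +2.51); to 3 = (25, -305, +4.51).
Solve a·Δx + b·Δy = Δh: det = 180·(-305) − 25·(-140) = -51400.
∂h/∂x = [(+2.51)·(-305) − (+4.51)·(-140)] / -51400 = +0.002610
∂h/∂y = [180·(+4.51) − 25·(+2.51)] / -51400 = -0.01457
h(380, 230) = 604.41 + (+0.002610)·(295) + (-0.01457)·(-140) = 604.41 +0.770 +2.040 = 607.220 ft.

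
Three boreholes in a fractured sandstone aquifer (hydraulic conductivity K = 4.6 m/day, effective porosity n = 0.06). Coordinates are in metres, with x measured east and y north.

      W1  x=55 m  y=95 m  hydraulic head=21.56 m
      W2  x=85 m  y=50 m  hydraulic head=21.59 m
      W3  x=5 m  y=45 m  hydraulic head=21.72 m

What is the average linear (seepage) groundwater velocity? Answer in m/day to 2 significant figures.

Differences from W1: to W2 (Δx, Δy, Δh) = (30, -45, +0.03); to W3 = (-50, -50, +0.16).
Determinant of the coordinate differences = 30·(-50) − (-50)·(-45) = -3750.
∂h/∂x = [(+0.03)·(-50) − (+0.16)·(-45)] / -3750 = -0.001520
∂h/∂y = [30·(+0.16) − (-50)·(+0.03)] / -3750 = -0.001680
|∇h| = √(-0.001520² + -0.001680²) = 0.002266
Seepage velocity v = K·i/n = 4.6 × 0.002266 / 0.06 = 0.1737 m/day.

0.17 m/day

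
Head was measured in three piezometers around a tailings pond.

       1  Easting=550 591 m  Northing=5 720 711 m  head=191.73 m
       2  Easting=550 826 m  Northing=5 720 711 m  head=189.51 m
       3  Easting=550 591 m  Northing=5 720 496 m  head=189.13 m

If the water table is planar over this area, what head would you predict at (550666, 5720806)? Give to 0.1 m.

192.2 m

∂h/∂x = (189.51 − 191.73) / (550826 − 550591) = -0.009447
∂h/∂y = (189.13 − 191.73) / (5720496 − 5720711) = +0.01209
h(550666, 5720806) = 191.73 + (-0.009447)·(75) + (+0.01209)·(95) = 191.73 -0.709 +1.149 = 192.170 m.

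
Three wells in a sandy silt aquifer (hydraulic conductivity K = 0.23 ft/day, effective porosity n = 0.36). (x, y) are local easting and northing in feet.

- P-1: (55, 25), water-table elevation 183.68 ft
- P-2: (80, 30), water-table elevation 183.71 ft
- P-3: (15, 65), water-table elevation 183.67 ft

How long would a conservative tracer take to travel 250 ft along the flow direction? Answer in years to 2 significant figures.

820 years

Taking P-1 as reference: P-2−P-1 = (25, 5, +0.03); P-3−P-1 = (-40, 40, -0.01).
Determinant of the coordinate differences = 25·40 − (-40)·5 = 1200.
∂h/∂x = [(+0.03)·40 − (-0.01)·5] / 1200 = +0.001042
∂h/∂y = [25·(-0.01) − (-40)·(+0.03)] / 1200 = +0.0007917
|∇h| = √(0.001042² + 0.0007917²) = 0.001309
Seepage velocity v = K·i/n = 0.23 × 0.001309 / 0.36 = 0.0008363 ft/day.
t = 250 / 0.0008363 = 2.989e+05 days = 818 years.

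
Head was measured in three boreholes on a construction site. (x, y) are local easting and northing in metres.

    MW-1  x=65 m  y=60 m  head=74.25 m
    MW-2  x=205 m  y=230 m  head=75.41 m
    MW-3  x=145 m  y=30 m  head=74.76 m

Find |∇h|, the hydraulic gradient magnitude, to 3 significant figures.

0.00693

Differences from MW-1: to MW-2 (Δx, Δy, Δh) = (140, 170, +1.16); to MW-3 = (80, -30, +0.51).
Determinant of the coordinate differences = 140·(-30) − 80·170 = -17800.
∂h/∂x = [(+1.16)·(-30) − (+0.51)·170] / -17800 = +0.006826
∂h/∂y = [140·(+0.51) − 80·(+1.16)] / -17800 = +0.001202
|∇h| = √(0.006826² + 0.001202²) = 0.006931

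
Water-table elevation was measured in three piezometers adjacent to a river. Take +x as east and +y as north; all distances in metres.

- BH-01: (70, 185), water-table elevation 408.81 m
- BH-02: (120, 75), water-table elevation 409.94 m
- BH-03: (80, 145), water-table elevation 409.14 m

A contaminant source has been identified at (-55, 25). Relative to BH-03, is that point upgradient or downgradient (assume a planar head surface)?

Taking BH-01 as reference: BH-02−BH-01 = (50, -110, +1.13); BH-03−BH-01 = (10, -40, +0.33).
Determinant of the coordinate differences = 50·(-40) − 10·(-110) = -900.
∂h/∂x = [(+1.13)·(-40) − (+0.33)·(-110)] / -900 = +0.009889
∂h/∂y = [50·(+0.33) − 10·(+1.13)] / -900 = -0.005778
Head at (-55, 25) = 408.81 + (+0.009889)·(-125) + (-0.005778)·(-160) = 408.50 m.
That is lower than the 409.14 m at BH-03, so the point is downgradient.

downgradient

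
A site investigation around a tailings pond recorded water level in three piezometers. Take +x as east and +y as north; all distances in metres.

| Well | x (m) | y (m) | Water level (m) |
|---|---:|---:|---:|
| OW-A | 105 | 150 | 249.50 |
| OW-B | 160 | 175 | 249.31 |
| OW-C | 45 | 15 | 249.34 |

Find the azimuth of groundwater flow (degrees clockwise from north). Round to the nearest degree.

124°

Taking OW-A as reference: OW-B−OW-A = (55, 25, -0.19); OW-C−OW-A = (-60, -135, -0.16).
Determinant of the coordinate differences = 55·(-135) − (-60)·25 = -5925.
∂h/∂x = [(-0.19)·(-135) − (-0.16)·25] / -5925 = -0.005004
∂h/∂y = [55·(-0.16) − (-60)·(-0.19)] / -5925 = +0.003409
Flow direction (−∇h) has components (+0.005004 E, -0.003409 N).
Azimuth = atan2(E, N) = atan2(+0.005004, -0.003409) = 124.3° ≈ 124°.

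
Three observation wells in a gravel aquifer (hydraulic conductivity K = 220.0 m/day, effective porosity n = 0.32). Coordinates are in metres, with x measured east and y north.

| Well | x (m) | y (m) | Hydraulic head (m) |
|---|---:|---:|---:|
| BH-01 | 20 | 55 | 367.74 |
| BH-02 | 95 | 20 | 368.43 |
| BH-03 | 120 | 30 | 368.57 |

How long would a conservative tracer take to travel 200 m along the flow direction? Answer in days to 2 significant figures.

Three-point gradient (reference BH-01): Δ to BH-02 = (75, -35, +0.69), Δ to BH-03 = (100, -25, +0.83).
∂h/∂x = +0.007262, ∂h/∂y = -0.004154 (det = 1625).
|∇h| = √(0.007262² + -0.004154²) = 0.008366
Seepage velocity v = K·i/n = 220.0 × 0.008366 / 0.32 = 5.752 m/day.
t = 200 / 5.752 = 34.77 days.

35 days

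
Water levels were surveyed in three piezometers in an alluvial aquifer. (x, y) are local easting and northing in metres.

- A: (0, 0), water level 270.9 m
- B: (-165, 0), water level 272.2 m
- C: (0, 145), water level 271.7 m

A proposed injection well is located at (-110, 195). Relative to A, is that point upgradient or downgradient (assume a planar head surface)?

upgradient

∂h/∂x = (272.2 − 270.9) / (-165 − 0) = -0.007879
∂h/∂y = (271.7 − 270.9) / (145 − 0) = +0.005517
Head at (-110, 195) = 270.9 + (-0.007879)·(-110) + (+0.005517)·(195) = 272.84 m.
That is higher than the 270.9 m at A, so the point is upgradient.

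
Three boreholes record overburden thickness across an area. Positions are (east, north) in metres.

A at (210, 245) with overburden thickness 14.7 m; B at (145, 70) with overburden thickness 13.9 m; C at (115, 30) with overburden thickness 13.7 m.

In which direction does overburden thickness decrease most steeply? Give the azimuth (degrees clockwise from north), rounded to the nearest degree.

195°

Differences from A: to B (Δx, Δy, Δh) = (-65, -175, -0.8); to C = (-95, -215, -1.0).
Solve a·Δx + b·Δy = Δd: det = (-65)·(-215) − (-95)·(-175) = -2650.
∂d/∂x = [(-0.8)·(-215) − (-1.0)·(-175)] / -2650 = +0.001132
∂d/∂y = [(-65)·(-1.0) − (-95)·(-0.8)] / -2650 = +0.004151
Steepest decrease is along −∇f: components (-0.001132 E, -0.004151 N).
Azimuth = atan2(-0.001132, -0.004151) = 195.3° ≈ 195°.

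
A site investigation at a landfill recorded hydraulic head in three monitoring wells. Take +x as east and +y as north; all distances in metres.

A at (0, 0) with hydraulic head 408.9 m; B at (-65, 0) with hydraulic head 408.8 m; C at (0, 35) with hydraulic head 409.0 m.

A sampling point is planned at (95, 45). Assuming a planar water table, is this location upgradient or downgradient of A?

upgradient

∂h/∂x = (408.8 − 408.9) / (-65 − 0) = +0.001538
∂h/∂y = (409.0 − 408.9) / (35 − 0) = +0.002857
Head at (95, 45) = 408.9 + (+0.001538)·(95) + (+0.002857)·(45) = 409.17 m.
That is higher than the 408.9 m at A, so the point is upgradient.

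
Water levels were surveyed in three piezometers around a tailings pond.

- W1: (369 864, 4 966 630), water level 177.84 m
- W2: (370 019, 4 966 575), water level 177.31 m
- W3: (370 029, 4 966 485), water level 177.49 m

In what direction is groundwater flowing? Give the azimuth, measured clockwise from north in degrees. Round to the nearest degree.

Taking W1 as reference: W2−W1 = (155, -55, -0.53); W3−W1 = (165, -145, -0.35).
Solve a·Δx + b·Δy = Δh: det = 155·(-145) − 165·(-55) = -13400.
∂h/∂x = [(-0.53)·(-145) − (-0.35)·(-55)] / -13400 = -0.004299
∂h/∂y = [155·(-0.35) − 165·(-0.53)] / -13400 = -0.002478
Flow direction (−∇h) has components (+0.004299 E, +0.002478 N).
Azimuth = atan2(E, N) = atan2(+0.004299, +0.002478) = 60.0° ≈ 060°.

060°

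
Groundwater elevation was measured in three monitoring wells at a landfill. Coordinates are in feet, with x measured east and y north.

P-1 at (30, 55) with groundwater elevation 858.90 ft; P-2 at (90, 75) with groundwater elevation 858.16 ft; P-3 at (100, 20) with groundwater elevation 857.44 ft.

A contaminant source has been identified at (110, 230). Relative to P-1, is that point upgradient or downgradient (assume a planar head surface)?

upgradient

With h = a·x + b·y + c and P-1 as origin, the differences give:
  60·a + 20·b = -0.74
  70·a + (-35)·b = -1.46
Eliminate b (×(-35) and ×20, subtract): -3500·a = 55.100 → a = ∂h/∂x = -0.01574
Back-substitute: b = ∂h/∂y = +0.01023.
Head at (110, 230) = 858.90 + (-0.01574)·(80) + (+0.01023)·(175) = 859.43 ft.
That is higher than the 858.90 ft at P-1, so the point is upgradient.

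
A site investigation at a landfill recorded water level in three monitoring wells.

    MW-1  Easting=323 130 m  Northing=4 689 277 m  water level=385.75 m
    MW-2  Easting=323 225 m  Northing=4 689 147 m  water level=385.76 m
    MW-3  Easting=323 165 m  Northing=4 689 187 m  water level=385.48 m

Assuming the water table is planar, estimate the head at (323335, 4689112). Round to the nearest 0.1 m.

386.5 m

Three-point gradient (reference MW-1): Δ to MW-2 = (95, -130, +0.01), Δ to MW-3 = (35, -90, -0.27).
∂h/∂x = +0.009000, ∂h/∂y = +0.006500 (det = -4000).
h(323335, 4689112) = 385.75 + (+0.009000)·(205) + (+0.006500)·(-165) = 385.75 +1.845 -1.072 = 386.522 m.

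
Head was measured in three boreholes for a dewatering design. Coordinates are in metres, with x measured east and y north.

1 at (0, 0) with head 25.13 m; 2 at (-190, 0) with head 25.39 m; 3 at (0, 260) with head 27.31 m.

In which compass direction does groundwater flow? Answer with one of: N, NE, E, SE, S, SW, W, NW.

S

∂h/∂x = (25.39 − 25.13) / (-190 − 0) = -0.001368
∂h/∂y = (27.31 − 25.13) / (260 − 0) = +0.008385
Flow = −∇h = (+0.001368 east, -0.008385 north), which points south.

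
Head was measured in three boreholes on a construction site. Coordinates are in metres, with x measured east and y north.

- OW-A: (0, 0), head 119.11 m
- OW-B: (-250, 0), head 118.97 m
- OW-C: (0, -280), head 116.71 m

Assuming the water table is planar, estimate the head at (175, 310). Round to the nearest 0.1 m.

121.9 m

∂h/∂x = (118.97 − 119.11) / (-250 − 0) = +0.0005600
∂h/∂y = (116.71 − 119.11) / (-280 − 0) = +0.008571
h(175, 310) = 119.11 + (+0.0005600)·(175) + (+0.008571)·(310) = 119.11 +0.098 +2.657 = 121.865 m.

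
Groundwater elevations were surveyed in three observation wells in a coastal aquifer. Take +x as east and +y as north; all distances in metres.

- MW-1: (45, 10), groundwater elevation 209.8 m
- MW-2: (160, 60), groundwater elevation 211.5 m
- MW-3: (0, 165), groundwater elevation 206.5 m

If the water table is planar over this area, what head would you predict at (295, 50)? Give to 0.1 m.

With h = a·x + b·y + c and MW-1 as origin, the differences give:
  115·a + 50·b = +1.7
  (-45)·a + 155·b = -3.3
Eliminate b (×155 and ×50, subtract): 20075·a = 428.50 → a = ∂h/∂x = +0.02134
Back-substitute: b = ∂h/∂y = -0.01509.
h(295, 50) = 209.8 + (+0.02134)·(250) + (-0.01509)·(40) = 209.8 +5.336 -0.604 = 214.533 m.

214.5 m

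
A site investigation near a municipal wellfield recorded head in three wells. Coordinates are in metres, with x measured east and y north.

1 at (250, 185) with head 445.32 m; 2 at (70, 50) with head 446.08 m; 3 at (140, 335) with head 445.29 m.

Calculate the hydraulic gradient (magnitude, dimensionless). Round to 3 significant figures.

Three-point gradient (reference 1): Δ to 2 = (-180, -135, +0.76), Δ to 3 = (-110, 150, -0.03).
∂h/∂x = -0.002627, ∂h/∂y = -0.002127 (det = -41850).
|∇h| = √(-0.002627² + -0.002127²) = 0.00338

0.00338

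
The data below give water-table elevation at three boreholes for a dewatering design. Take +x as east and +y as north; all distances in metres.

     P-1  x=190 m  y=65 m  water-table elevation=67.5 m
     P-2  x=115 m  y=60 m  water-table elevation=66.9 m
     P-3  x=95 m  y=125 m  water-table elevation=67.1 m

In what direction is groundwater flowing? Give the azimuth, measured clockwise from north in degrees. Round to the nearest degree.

235°

Taking P-1 as reference: P-2−P-1 = (-75, -5, -0.6); P-3−P-1 = (-95, 60, -0.4).
Determinant of the coordinate differences = (-75)·60 − (-95)·(-5) = -4975.
∂h/∂x = [(-0.6)·60 − (-0.4)·(-5)] / -4975 = +0.007638
∂h/∂y = [(-75)·(-0.4) − (-95)·(-0.6)] / -4975 = +0.005427
Flow direction (−∇h) has components (-0.007638 E, -0.005427 N).
Azimuth = atan2(E, N) = atan2(-0.007638, -0.005427) = 234.6° ≈ 235°.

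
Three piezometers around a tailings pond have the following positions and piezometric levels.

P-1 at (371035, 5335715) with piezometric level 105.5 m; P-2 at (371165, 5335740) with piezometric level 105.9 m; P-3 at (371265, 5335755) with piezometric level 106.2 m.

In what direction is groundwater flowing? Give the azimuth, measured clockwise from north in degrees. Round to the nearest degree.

With h = a·x + b·y + c and P-1 as origin, the differences give:
  130·a + 25·b = +0.4
  230·a + 40·b = +0.7
Eliminate b (×40 and ×25, subtract): -550·a = -1.50 → a = ∂h/∂x = +0.002727
Back-substitute: b = ∂h/∂y = +0.001818.
Flow direction (−∇h) has components (-0.002727 E, -0.001818 N).
Azimuth = atan2(E, N) = atan2(-0.002727, -0.001818) = 236.3° ≈ 236°.

236°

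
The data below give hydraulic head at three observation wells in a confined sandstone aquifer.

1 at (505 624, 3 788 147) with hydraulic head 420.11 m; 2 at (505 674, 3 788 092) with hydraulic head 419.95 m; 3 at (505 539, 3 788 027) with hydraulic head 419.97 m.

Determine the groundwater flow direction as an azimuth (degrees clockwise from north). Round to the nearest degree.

With h = a·x + b·y + c and 1 as origin, the differences give:
  50·a + (-55)·b = -0.16
  (-85)·a + (-120)·b = -0.14
Eliminate b (×(-120) and ×(-55), subtract): -10675·a = 11.500 → a = ∂h/∂x = -0.001077
Back-substitute: b = ∂h/∂y = +0.001930.
Flow direction (−∇h) has components (+0.001077 E, -0.001930 N).
Azimuth = atan2(E, N) = atan2(+0.001077, -0.001930) = 150.8° ≈ 151°.

151°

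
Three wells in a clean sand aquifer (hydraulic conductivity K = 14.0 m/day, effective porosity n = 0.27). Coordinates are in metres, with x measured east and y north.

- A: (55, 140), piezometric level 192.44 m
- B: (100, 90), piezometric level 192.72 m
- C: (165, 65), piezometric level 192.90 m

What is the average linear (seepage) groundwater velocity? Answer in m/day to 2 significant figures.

With h = a·x + b·y + c and A as origin, the differences give:
  45·a + (-50)·b = +0.28
  110·a + (-75)·b = +0.46
Eliminate b (×(-75) and ×(-50), subtract): 2125·a = 2.000 → a = ∂h/∂x = +0.0009412
Back-substitute: b = ∂h/∂y = -0.004753.
|∇h| = √(0.0009412² + -0.004753²) = 0.004845
Seepage velocity v = K·i/n = 14.0 × 0.004845 / 0.27 = 0.2512 m/day.

0.25 m/day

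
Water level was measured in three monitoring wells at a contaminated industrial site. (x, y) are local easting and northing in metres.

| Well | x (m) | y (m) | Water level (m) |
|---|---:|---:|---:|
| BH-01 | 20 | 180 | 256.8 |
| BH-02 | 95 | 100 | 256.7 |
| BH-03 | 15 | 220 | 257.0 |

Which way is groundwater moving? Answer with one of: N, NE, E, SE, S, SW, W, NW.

SW

Taking BH-01 as reference: BH-02−BH-01 = (75, -80, -0.1); BH-03−BH-01 = (-5, 40, +0.2).
Solve a·Δx + b·Δy = Δh: det = 75·40 − (-5)·(-80) = 2600.
∂h/∂x = [(-0.1)·40 − (+0.2)·(-80)] / 2600 = +0.004615
∂h/∂y = [75·(+0.2) − (-5)·(-0.1)] / 2600 = +0.005577
Flow = −∇h = (-0.004615 east, -0.005577 north), which points southwest.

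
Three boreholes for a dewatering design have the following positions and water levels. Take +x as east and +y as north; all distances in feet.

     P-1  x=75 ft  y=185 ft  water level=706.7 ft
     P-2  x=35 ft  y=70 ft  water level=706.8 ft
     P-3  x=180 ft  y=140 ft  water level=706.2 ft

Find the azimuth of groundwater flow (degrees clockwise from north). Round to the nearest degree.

099°

Taking P-1 as reference: P-2−P-1 = (-40, -115, +0.1); P-3−P-1 = (105, -45, -0.5).
Determinant of the coordinate differences = (-40)·(-45) − 105·(-115) = 13875.
∂h/∂x = [(+0.1)·(-45) − (-0.5)·(-115)] / 13875 = -0.004468
∂h/∂y = [(-40)·(-0.5) − 105·(+0.1)] / 13875 = +0.0006847
Flow direction (−∇h) has components (+0.004468 E, -0.0006847 N).
Azimuth = atan2(E, N) = atan2(+0.004468, -0.0006847) = 98.7° ≈ 099°.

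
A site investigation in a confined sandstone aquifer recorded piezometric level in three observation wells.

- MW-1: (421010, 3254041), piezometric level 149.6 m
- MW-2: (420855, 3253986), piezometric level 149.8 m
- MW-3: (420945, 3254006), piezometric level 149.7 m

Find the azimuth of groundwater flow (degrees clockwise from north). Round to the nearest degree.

Differences from MW-1: to MW-2 (Δx, Δy, Δh) = (-155, -55, +0.2); to MW-3 = (-65, -35, +0.1).
Determinant of the coordinate differences = (-155)·(-35) − (-65)·(-55) = 1850.
∂h/∂x = [(+0.2)·(-35) − (+0.1)·(-55)] / 1850 = -0.0008108
∂h/∂y = [(-155)·(+0.1) − (-65)·(+0.2)] / 1850 = -0.001351
Flow direction (−∇h) has components (+0.0008108 E, +0.001351 N).
Azimuth = atan2(E, N) = atan2(+0.0008108, +0.001351) = 31.0° ≈ 031°.

031°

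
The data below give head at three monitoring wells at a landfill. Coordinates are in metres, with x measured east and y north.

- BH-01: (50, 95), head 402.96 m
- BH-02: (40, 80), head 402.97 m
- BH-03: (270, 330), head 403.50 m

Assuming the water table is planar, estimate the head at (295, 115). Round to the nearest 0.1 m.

405.5 m

With h = a·x + b·y + c and BH-01 as origin, the differences give:
  (-10)·a + (-15)·b = +0.01
  220·a + 235·b = +0.54
Eliminate b (×235 and ×(-15), subtract): 950·a = 10.450 → a = ∂h/∂x = +0.01100
Back-substitute: b = ∂h/∂y = -0.008000.
h(295, 115) = 402.96 + (+0.01100)·(245) + (-0.008000)·(20) = 402.96 +2.695 -0.160 = 405.495 m.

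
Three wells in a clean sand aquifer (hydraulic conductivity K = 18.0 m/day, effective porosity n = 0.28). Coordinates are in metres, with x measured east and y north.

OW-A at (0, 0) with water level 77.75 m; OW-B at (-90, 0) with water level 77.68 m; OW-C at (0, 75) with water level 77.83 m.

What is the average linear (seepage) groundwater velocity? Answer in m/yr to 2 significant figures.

∂h/∂x = (77.68 − 77.75) / (-90 − 0) = +0.0007778
∂h/∂y = (77.83 − 77.75) / (75 − 0) = +0.001067
|∇h| = √(0.0007778² + 0.001067²) = 0.00132
Seepage velocity v = K·i/n = 18.0 × 0.00132 / 0.28 = 0.08486 m/day = 31 m/yr.

31 m/yr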